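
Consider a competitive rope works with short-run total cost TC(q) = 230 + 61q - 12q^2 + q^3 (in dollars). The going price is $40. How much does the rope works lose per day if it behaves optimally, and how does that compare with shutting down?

Profit = -$132 at q = 7

AVC = 61 - 12q + q^2 has its minimum $25 at q = 6; price $40 clears that bar, so the firm operates.
MC = 61 - 24q + 3q^2. Setting P = MC and taking the root on the rising branch gives q* = 7.
TR = 40·7 = 280. TC = 230 + 182 = 412. Profit = 280 − 412 = -$132.
Shutting down would mean losing the fixed cost of $230, so operating at a loss of $132 is better by $98.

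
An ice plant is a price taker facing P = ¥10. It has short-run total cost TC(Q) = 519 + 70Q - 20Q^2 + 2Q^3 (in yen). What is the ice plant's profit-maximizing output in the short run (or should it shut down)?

Shut down

Strip out fixed cost: VC = 70Q - 20Q^2 + 2Q^3. Then AVC = 70 - 20Q + 2Q^2 and MC = 70 - 40Q + 6Q^2.
AVC is minimized where dAVC/dQ = -20 + 4Q = 0, at Q = 5; min AVC = 70 - 20·5 + 2·5^2 = ¥20.
With P < min AVC (¥10 < ¥20), every unit sold adds to the loss.
The firm minimizes its loss by shutting down and losing only its fixed cost of ¥519.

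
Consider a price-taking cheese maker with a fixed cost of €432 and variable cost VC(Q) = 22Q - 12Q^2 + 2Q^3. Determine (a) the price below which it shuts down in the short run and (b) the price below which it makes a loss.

AVC = 22 - 12Q + 2Q^2; minimized at Q = 3, giving min AVC = €4. That is the shutdown price.
ATC = 432/Q + 22 - 12Q + 2Q^2. Setting dATC/dQ = −432/Q^2 − 12 + 4Q = 0 gives Q = 6 (since 4·6^3 − 12·6^2 = 432).
min ATC = 432/6 + 22 − 12·6 + 2·6^2 = €94. That is the break-even price.
For €4 ≤ P < €94 the firm produces at a loss; below €4 it shuts down.

Shutdown price = €4; break-even price = €94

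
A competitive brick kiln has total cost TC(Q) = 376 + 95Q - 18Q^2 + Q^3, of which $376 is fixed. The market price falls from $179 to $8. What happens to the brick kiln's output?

Output falls from 14 to 0 (the firm shuts down)

MC = 95 - 36Q + 3Q^2; the shutdown threshold is min AVC = $14 (at Q = 9).
At P = $179 ≥ min AVC, set P = MC on the rising branch: Q = 14.
At P = $8 < min AVC = $14, price no longer covers variable cost at any output, so the firm shuts down: Q = 0.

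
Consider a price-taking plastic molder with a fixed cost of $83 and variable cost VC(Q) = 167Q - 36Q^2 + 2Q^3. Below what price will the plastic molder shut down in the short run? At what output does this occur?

$5 per unit, at Q = 9

Short-run supply begins at min AVC. From VC = 167Q - 36Q^2 + 2Q^3, AVC = 167 - 36Q + 2Q^2.
dAVC/dQ = -36 + 4Q = 0 gives Q = 9. min AVC = 167 - 36·9 + 2·9^2 = 5.
The firm shuts down for any P below $5.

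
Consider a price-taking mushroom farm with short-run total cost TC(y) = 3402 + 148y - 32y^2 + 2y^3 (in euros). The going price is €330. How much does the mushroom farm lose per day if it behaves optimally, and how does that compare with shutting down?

AVC = 148 - 32y + 2y^2 has its minimum €20 at y = 8; price €330 clears that bar, so the firm operates.
With MC = 148 - 64y + 6y^2, P = MC on the upward-sloping part at y* = 13.
TR = 330·13 = 4290. TC = 3402 + 910 = 4312. Profit = 4290 − 4312 = -€22.
By producing, the firm covers all variable cost plus €3380 of fixed cost; shutting down would lose the full €3402.

Profit = -€22 at y = 13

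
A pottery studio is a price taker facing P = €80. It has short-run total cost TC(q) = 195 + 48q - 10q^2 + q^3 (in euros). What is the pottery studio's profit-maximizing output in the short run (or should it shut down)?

Variable cost is VC = 48q - 10q^2 + q^3, so AVC = VC/q = 48 - 10q + q^2 and MC = dTC/dq = 48 - 20q + 3q^2.
AVC is minimized where dAVC/dq = -10 + 2q = 0, at q = 5; min AVC = 48 - 10·5 + 5^2 = €23.
P = €80 exceeds min AVC = €23, so the firm stays open.
P = MC gives -32 - 20q + 3q^2 = 0, with roots -4/3 and 8. Take the larger (rising MC): q* = 8.
Check: AVC at q = 8 is €32 ≤ P, so revenue covers variable cost.
Profit = P·q − TC = 80·8 − 451 = €189.

Produce at q = 8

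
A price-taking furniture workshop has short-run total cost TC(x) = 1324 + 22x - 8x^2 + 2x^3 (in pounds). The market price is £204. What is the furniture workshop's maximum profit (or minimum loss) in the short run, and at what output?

Profit = -£344 at x = 7

AVC = 22 - 8x + 2x^2 has its minimum £14 at x = 2; price £204 clears that bar, so the firm operates.
With MC = 22 - 16x + 6x^2, P = MC on the upward-sloping part at x* = 7.
TR = 204·7 = 1428. TC = 1324 + 448 = 1772. Profit = 1428 − 1772 = -£344.
By producing, the firm covers all variable cost plus £980 of fixed cost; shutting down would lose the full £1324.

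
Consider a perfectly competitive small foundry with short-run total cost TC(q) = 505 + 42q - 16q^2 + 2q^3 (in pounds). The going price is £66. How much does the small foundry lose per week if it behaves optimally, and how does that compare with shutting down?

Profit = -£217 at q = 6

AVC = 42 - 16q + 2q^2 has its minimum £10 at q = 4; price £66 clears that bar, so the firm operates.
With MC = 42 - 32q + 6q^2, P = MC on the upward-sloping part at q* = 6.
TR = 66·6 = 396. TC = 505 + 108 = 613. Profit = 396 − 613 = -£217.
Shutting down would mean losing the fixed cost of £505, so operating at a loss of £217 is better by £288.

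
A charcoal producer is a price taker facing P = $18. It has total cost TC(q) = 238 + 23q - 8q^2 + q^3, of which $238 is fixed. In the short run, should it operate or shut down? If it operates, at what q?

Strip out fixed cost: VC = 23q - 8q^2 + q^3. Then AVC = 23 - 8q + q^2 and MC = 23 - 16q + 3q^2.
The AVC parabola has its vertex at q = 8/2 = 4, where AVC = 23 - 8·4 + 4^2 = $7.
Because $18 ≥ $7, revenue can cover variable cost; the firm operates.
Solving P = MC: 5 - 16q + 3q^2 = 0 ⇒ q = 1/3 or 5. On the upward-sloping branch, q* = 5.
Check: AVC at q = 5 is $8 ≤ P, so revenue covers variable cost.
Profit = P·q − TC = 18·5 − 278 = -$188, a loss, but smaller than the $238 fixed cost the firm would lose by shutting down.

Produce at q = 5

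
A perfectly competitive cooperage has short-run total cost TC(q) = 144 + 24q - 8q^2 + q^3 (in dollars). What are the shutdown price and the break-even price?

Shutdown price = min AVC. AVC = 24 - 8q + q^2, with vertex at q = 4 and minimum $8.
ATC = 144/q + 24 - 8q + q^2. Setting dATC/dq = −144/q^2 − 8 + 2q = 0 gives q = 6 (since 2·6^3 − 8·6^2 = 144).
min ATC = 144/6 + 24 − 8·6 + 6^2 = $36. That is the break-even price.
Between these two prices the firm operates at a loss; above $36 it earns a profit.

Shutdown price = $8; break-even price = $36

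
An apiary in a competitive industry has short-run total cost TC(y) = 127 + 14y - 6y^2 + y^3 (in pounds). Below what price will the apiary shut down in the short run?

Short-run supply begins at min AVC. From VC = 14y - 6y^2 + y^3, AVC = 14 - 6y + y^2.
dAVC/dy = -6 + 2y = 0 gives y = 3. min AVC = 14 - 6·3 + 3^2 = 5.
So the shutdown price is £5.

£5 per unit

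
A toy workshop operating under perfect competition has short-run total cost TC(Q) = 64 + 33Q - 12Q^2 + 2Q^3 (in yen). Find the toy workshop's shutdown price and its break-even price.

Shutdown price = min AVC. AVC = 33 - 12Q + 2Q^2, with vertex at Q = 3 and minimum ¥15.
ATC = 64/Q + 33 - 12Q + 2Q^2. Setting dATC/dQ = −64/Q^2 − 12 + 4Q = 0 gives Q = 4 (since 4·4^3 − 12·4^2 = 64).
min ATC = 64/4 + 33 − 12·4 + 2·4^2 = ¥33. That is the break-even price.
For ¥15 ≤ P < ¥33 the firm produces at a loss; below ¥15 it shuts down.

Shutdown price = ¥15; break-even price = ¥33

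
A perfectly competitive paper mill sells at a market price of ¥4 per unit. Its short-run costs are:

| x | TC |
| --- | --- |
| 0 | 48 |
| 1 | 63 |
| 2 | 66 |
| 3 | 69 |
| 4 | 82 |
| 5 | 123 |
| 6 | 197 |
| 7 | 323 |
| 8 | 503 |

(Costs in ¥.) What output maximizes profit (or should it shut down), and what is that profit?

Compute π = P·x − TC at each output: x=0: -48; x=1: -59; x=2: -58; x=3: -57; x=4: -66; x=5: -103; x=6: -173; x=7: -295; x=8: -471.
Profit is highest at x = 0. Equivalently, the lowest AVC in the table is 21/3 ≈ ¥7 at x = 3, and P = ¥4 falls below it — price never covers variable cost, so the firm shuts down and loses only its fixed cost.

x = 0 (shut down); profit = -¥48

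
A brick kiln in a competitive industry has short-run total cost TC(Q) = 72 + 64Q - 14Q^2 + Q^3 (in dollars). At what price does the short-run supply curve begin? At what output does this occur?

Short-run supply begins at min AVC. From VC = 64Q - 14Q^2 + Q^3, AVC = 64 - 14Q + Q^2.
dAVC/dQ = -14 + 2Q = 0 gives Q = 7. min AVC = 64 - 14·7 + 7^2 = 15.
For P < $15 the firm produces nothing.

$15 per unit, at Q = 7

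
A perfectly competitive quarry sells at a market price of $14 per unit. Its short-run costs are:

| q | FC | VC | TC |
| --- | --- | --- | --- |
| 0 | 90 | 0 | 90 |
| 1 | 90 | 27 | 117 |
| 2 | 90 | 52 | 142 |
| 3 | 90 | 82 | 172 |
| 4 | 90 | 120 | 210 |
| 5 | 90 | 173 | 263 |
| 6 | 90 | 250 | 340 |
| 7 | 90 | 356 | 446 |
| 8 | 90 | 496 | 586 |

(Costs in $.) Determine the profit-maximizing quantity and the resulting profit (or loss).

Compute π = P·q − TC at each output: q=0: -90; q=1: -103; q=2: -114; q=3: -130; q=4: -154; q=5: -193; q=6: -256; q=7: -348; q=8: -474.
Profit is highest at q = 0. Equivalently, the lowest AVC in the table is 52/2 ≈ $26 at q = 2, and P = $14 falls below it — price never covers variable cost, so the firm shuts down and loses only its fixed cost.

q = 0 (shut down); profit = -$90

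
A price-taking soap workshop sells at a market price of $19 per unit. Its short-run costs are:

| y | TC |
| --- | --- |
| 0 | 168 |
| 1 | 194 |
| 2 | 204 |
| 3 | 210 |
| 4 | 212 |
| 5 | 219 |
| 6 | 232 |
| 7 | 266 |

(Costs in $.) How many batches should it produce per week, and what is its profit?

y = 6; profit = -$118

Compute π = P·y − TC at each output: y=0: -168; y=1: -175; y=2: -166; y=3: -153; y=4: -136; y=5: -124; y=6: -118; y=7: -133.
Profit is maximized at y = 6. AVC there is 64/6 = $10.67 ≤ P, so producing beats shutting down (which would give -$168).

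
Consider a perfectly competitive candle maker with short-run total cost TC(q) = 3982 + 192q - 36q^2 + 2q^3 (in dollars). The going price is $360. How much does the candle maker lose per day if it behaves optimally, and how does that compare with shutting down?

Profit = -$62 at q = 14

AVC = 192 - 36q + 2q^2 has its minimum $30 at q = 9; price $360 clears that bar, so the firm operates.
With MC = 192 - 72q + 6q^2, P = MC on the upward-sloping part at q* = 14.
TR = 360·14 = 5040. TC = 3982 + 1120 = 5102. Profit = 5040 − 5102 = -$62.
Shutting down would mean losing the fixed cost of $3982, so operating at a loss of $62 is better by $3920.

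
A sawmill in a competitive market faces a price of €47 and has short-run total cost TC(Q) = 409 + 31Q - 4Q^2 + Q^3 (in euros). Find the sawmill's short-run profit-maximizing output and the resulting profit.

AVC = 31 - 4Q + Q^2; min AVC = €27 at Q = 2. Since P = €47 ≥ min AVC, the firm produces.
MC = 31 - 8Q + 3Q^2. Setting P = MC and taking the root on the rising branch gives Q* = 4.
TR = 47·4 = 188. TC = 409 + 124 = 533. Profit = 188 − 533 = -€345.
That loss of €345 beats the €409 the firm would lose by shutting down; producing recovers €64 of fixed cost.

Profit = -€345 at Q = 4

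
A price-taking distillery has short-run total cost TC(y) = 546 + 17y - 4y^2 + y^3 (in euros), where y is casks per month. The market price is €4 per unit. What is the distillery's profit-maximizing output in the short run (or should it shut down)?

Variable cost is VC = 17y - 4y^2 + y^3, so AVC = VC/y = 17 - 4y + y^2 and MC = dTC/dy = 17 - 8y + 3y^2.
AVC is minimized where dAVC/dy = -4 + 2y = 0, at y = 2; min AVC = 17 - 4·2 + 2^2 = €13.
With P < min AVC (€4 < €13), every unit sold adds to the loss.
The firm minimizes its loss by shutting down and losing only its fixed cost of €546.

Shut down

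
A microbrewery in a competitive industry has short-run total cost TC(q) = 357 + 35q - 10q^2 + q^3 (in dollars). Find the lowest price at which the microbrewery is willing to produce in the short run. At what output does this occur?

$10 per unit, at q = 5

The shutdown price is the minimum of AVC. VC = 35q - 10q^2 + q^3, so AVC = 35 - 10q + q^2.
dAVC/dq = -10 + 2q = 0 gives q = 5. min AVC = 35 - 10·5 + 5^2 = 10.
So the shutdown price is $10.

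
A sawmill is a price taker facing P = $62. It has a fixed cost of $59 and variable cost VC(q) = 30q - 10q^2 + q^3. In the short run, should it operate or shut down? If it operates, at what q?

Strip out fixed cost: VC = 30q - 10q^2 + q^3. Then AVC = 30 - 10q + q^2 and MC = 30 - 20q + 3q^2.
AVC hits its minimum where MC = AVC, at q = 5, giving min AVC = 30 - 10·5 + 5^2 = $5.
Because $62 ≥ $5, revenue can cover variable cost; the firm operates.
Set P = MC: 62 = 30 - 20q + 3q^2 → -32 - 20q + 3q^2 = 0. The roots are q = -4/3 and q = 8; the profit-maximizing output is on the rising part of MC, so q* = 8.
Check: AVC at q = 8 is $14 ≤ P, so revenue covers variable cost.
Profit = P·q − TC = 62·8 − 171 = $325.

Produce at q = 8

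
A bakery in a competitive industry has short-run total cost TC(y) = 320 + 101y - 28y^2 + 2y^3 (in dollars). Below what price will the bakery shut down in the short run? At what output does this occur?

$3 per unit, at y = 7

Short-run supply begins at min AVC. From VC = 101y - 28y^2 + 2y^3, AVC = 101 - 28y + 2y^2.
At the minimum of AVC, MC = AVC. MC = 101 - 56y + 6y^2; setting MC = AVC gives 4y^2 - 28y = 0, so y = 7. min AVC = 3.
So the shutdown price is $3.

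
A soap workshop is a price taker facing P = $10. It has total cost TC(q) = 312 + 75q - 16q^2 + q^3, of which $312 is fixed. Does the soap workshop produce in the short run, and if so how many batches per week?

Variable cost is VC = 75q - 16q^2 + q^3, so AVC = VC/q = 75 - 16q + q^2 and MC = dTC/dq = 75 - 32q + 3q^2.
The AVC parabola has its vertex at q = 16/2 = 8, where AVC = 75 - 16·8 + 8^2 = $11.
With P < min AVC ($10 < $11), every unit sold adds to the loss.
Shutting down limits the loss to fixed cost, $312.

Shut down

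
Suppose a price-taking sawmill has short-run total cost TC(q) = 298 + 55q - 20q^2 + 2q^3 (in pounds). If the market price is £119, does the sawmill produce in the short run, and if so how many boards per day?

Produce at q = 8

Strip out fixed cost: VC = 55q - 20q^2 + 2q^3. Then AVC = 55 - 20q + 2q^2 and MC = 55 - 40q + 6q^2.
AVC is minimized where dAVC/dq = -20 + 4q = 0, at q = 5; min AVC = 55 - 20·5 + 2·5^2 = £5.
Because £119 ≥ £5, revenue can cover variable cost; the firm operates.
Solving P = MC: -64 - 40q + 6q^2 = 0 ⇒ q = -4/3 or 8. On the upward-sloping branch, q* = 8.
Check: AVC at q = 8 is £23 ≤ P, so revenue covers variable cost.
Profit = P·q − TC = 119·8 − 482 = £470.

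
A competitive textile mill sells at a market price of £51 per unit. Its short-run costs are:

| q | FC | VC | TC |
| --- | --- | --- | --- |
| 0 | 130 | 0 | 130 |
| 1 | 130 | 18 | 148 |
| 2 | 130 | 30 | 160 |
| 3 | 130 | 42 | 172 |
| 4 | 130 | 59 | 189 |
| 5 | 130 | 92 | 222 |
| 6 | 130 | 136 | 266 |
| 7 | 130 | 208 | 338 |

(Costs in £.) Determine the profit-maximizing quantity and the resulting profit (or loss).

Profit at each row (π = 51q − TC): q=0: -130; q=1: -97; q=2: -58; q=3: -19; q=4: 15; q=5: 33; q=6: 40; q=7: 19.
Profit is maximized at q = 6. AVC there is 136/6 = £22.67 ≤ P, so producing beats shutting down (which would give -£130).

q = 6; profit = £40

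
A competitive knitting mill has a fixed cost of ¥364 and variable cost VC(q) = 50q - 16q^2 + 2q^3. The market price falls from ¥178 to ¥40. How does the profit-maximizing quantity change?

MC = 50 - 32q + 6q^2; the shutdown threshold is min AVC = ¥18 (at q = 4).
At P = ¥178 ≥ min AVC, set P = MC on the rising branch: q = 8.
At P = ¥40 ≥ min AVC, set P = MC: q = 5. The firm stays open but cuts output.

Output falls from 8 to 5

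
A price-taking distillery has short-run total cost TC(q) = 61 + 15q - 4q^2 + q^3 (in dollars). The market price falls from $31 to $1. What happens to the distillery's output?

MC = 15 - 8q + 3q^2; the shutdown threshold is min AVC = $11 (at q = 2).
At P = $31 ≥ min AVC, set P = MC on the rising branch: q = 4.
At P = $1 < min AVC = $11, price no longer covers variable cost at any output, so the firm shuts down: q = 0.

Output falls from 4 to 0 (the firm shuts down)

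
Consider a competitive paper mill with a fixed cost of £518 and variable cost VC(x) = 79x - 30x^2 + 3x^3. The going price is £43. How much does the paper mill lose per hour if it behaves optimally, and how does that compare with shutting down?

Profit = -£302 at x = 6

AVC = 79 - 30x + 3x^2; min AVC = £4 at x = 5. Since P = £43 ≥ min AVC, the firm produces.
MC = 79 - 60x + 9x^2. Setting P = MC and taking the root on the rising branch gives x* = 6.
TR = 43·6 = 258. TC = 518 + 42 = 560. Profit = 258 − 560 = -£302.
By producing, the firm covers all variable cost plus £216 of fixed cost; shutting down would lose the full £518.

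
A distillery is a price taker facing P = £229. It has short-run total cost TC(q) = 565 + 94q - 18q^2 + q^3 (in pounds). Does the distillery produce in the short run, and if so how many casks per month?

Produce at q = 15

Variable cost is VC = 94q - 18q^2 + q^3, so AVC = VC/q = 94 - 18q + q^2 and MC = dTC/dq = 94 - 36q + 3q^2.
AVC is minimized where dAVC/dq = -18 + 2q = 0, at q = 9; min AVC = 94 - 18·9 + 9^2 = £13.
P = £229 exceeds min AVC = £13, so the firm stays open.
Solving P = MC: -135 - 36q + 3q^2 = 0 ⇒ q = -3 or 15. On the upward-sloping branch, q* = 15.
Check: AVC at q = 15 is £49 ≤ P, so revenue covers variable cost.
Profit = P·q − TC = 229·15 − 1300 = £2135.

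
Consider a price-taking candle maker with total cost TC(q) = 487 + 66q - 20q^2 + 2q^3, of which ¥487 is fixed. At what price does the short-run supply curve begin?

¥16 per unit

The firm shuts down when price falls below the minimum of average variable cost. AVC = VC/q = 66 - 20q + 2q^2.
dAVC/dq = -20 + 4q = 0 gives q = 5. min AVC = 66 - 20·5 + 2·5^2 = 16.
So the shutdown price is ¥16.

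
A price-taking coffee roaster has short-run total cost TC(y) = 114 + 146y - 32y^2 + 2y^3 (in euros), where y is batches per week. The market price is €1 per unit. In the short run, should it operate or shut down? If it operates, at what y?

From TC, MC = TC'(y) = 146 - 64y + 6y^2 and AVC = VC/y = 146 - 32y + 2y^2.
The AVC parabola has its vertex at y = 32/4 = 8, where AVC = 146 - 32·8 + 2·8^2 = €18.
P = €1 lies below min AVC = €18; no output level covers variable cost.
Best response: produce nothing and absorb the €114 fixed cost.

Shut down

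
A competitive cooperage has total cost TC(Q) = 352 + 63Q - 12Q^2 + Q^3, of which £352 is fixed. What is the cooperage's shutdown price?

£27 per unit

The firm shuts down when price falls below the minimum of average variable cost. AVC = VC/Q = 63 - 12Q + Q^2.
dAVC/dQ = -12 + 2Q = 0 gives Q = 6. min AVC = 63 - 12·6 + 6^2 = 27.
For P < £27 the firm produces nothing.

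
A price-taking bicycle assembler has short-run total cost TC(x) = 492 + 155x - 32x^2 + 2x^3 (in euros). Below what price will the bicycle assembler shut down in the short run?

Short-run supply begins at min AVC. From VC = 155x - 32x^2 + 2x^3, AVC = 155 - 32x + 2x^2.
dAVC/dx = -32 + 4x = 0 gives x = 8. min AVC = 155 - 32·8 + 2·8^2 = 27.
So the shutdown price is €27.

€27 per unit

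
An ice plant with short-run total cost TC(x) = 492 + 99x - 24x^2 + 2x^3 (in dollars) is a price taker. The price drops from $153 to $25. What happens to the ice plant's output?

MC = 99 - 48x + 6x^2; the shutdown threshold is min AVC = $27 (at x = 6).
At P = $153 ≥ min AVC, set P = MC on the rising branch: x = 9.
At P = $25 < min AVC = $27, price no longer covers variable cost at any output, so the firm shuts down: x = 0.

Output falls from 9 to 0 (the firm shuts down)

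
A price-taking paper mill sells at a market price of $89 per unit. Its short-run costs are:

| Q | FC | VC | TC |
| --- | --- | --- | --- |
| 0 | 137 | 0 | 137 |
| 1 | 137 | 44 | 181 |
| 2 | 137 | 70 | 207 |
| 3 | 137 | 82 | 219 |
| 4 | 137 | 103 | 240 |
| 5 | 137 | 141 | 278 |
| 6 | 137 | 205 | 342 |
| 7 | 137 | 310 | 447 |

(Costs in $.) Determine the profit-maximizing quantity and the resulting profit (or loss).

Profit at each row (π = 89Q − TC): Q=0: -137; Q=1: -92; Q=2: -29; Q=3: 48; Q=4: 116; Q=5: 167; Q=6: 192; Q=7: 176.
Profit is maximized at Q = 6. AVC there is 205/6 = $34.17 ≤ P, so producing beats shutting down (which would give -$137).

Q = 6; profit = $192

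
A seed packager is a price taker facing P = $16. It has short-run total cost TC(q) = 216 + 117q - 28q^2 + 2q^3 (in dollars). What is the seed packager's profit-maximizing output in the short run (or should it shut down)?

Shut down

Variable cost is VC = 117q - 28q^2 + 2q^3, so AVC = VC/q = 117 - 28q + 2q^2 and MC = dTC/dq = 117 - 56q + 6q^2.
AVC hits its minimum where MC = AVC, at q = 7, giving min AVC = 117 - 28·7 + 2·7^2 = $19.
With P < min AVC ($16 < $19), every unit sold adds to the loss.
The firm minimizes its loss by shutting down and losing only its fixed cost of $216.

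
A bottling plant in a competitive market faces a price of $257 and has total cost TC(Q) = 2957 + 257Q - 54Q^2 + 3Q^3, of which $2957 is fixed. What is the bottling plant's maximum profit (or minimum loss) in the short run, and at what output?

Profit = -$365 at Q = 12

AVC = 257 - 54Q + 3Q^2; min AVC = $14 at Q = 9. Since P = $257 ≥ min AVC, the firm produces.
MC = 257 - 108Q + 9Q^2. Setting P = MC and taking the root on the rising branch gives Q* = 12.
TR = 257·12 = 3084. TC = 2957 + 492 = 3449. Profit = 3084 − 3449 = -$365.
That loss of $365 beats the $2957 the firm would lose by shutting down; producing recovers $2592 of fixed cost.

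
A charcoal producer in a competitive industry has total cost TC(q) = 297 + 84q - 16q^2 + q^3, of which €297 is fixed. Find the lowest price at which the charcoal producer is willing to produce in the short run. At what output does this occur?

€20 per unit, at q = 8

The firm shuts down when price falls below the minimum of average variable cost. AVC = VC/q = 84 - 16q + q^2.
dAVC/dq = -16 + 2q = 0 gives q = 8. min AVC = 84 - 16·8 + 8^2 = 20.
For P < €20 the firm produces nothing.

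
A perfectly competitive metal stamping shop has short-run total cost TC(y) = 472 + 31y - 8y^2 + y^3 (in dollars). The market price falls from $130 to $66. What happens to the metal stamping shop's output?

MC = 31 - 16y + 3y^2; the shutdown threshold is min AVC = $15 (at y = 4).
At P = $130 ≥ min AVC, set P = MC on the rising branch: y = 9.
At P = $66 ≥ min AVC, set P = MC: y = 7. The firm stays open but cuts output.

Output falls from 9 to 7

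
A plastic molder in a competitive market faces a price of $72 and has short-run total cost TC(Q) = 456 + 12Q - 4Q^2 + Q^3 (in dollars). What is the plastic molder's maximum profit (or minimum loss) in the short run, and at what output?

AVC = 12 - 4Q + Q^2 has its minimum $8 at Q = 2; price $72 clears that bar, so the firm operates.
With MC = 12 - 8Q + 3Q^2, P = MC on the upward-sloping part at Q* = 6.
TR = 72·6 = 432. TC = 456 + 144 = 600. Profit = 432 − 600 = -$168.
That loss of $168 beats the $456 the firm would lose by shutting down; producing recovers $288 of fixed cost.

Profit = -$168 at Q = 6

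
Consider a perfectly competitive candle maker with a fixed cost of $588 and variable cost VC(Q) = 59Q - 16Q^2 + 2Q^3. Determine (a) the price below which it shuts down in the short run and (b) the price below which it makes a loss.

Shutdown price = $27; break-even price = $129

AVC = 59 - 16Q + 2Q^2; minimized at Q = 4, giving min AVC = $27. That is the shutdown price.
ATC = 588/Q + 59 - 16Q + 2Q^2. Setting dATC/dQ = −588/Q^2 − 16 + 4Q = 0 gives Q = 7 (since 4·7^3 − 16·7^2 = 588).
min ATC = 588/7 + 59 − 16·7 + 2·7^2 = $129. That is the break-even price.
Between these two prices the firm operates at a loss; above $129 it earns a profit.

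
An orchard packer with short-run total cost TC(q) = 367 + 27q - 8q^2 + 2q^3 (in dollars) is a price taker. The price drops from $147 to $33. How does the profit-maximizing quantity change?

Output falls from 6 to 3

MC = 27 - 16q + 6q^2; the shutdown threshold is min AVC = $19 (at q = 2).
At P = $147 ≥ min AVC, set P = MC on the rising branch: q = 6.
At P = $33 ≥ min AVC, set P = MC: q = 3. The firm stays open but cuts output.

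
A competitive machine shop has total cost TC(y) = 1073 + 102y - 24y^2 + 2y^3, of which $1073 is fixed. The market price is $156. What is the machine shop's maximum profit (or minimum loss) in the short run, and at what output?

AVC = 102 - 24y + 2y^2; min AVC = $30 at y = 6. Since P = $156 ≥ min AVC, the firm produces.
MC = 102 - 48y + 6y^2. Setting P = MC and taking the root on the rising branch gives y* = 9.
TR = 156·9 = 1404. TC = 1073 + 432 = 1505. Profit = 1404 − 1505 = -$101.
That loss of $101 beats the $1073 the firm would lose by shutting down; producing recovers $972 of fixed cost.

Profit = -$101 at y = 9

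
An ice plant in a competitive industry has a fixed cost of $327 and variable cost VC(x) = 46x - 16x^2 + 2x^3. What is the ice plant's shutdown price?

The shutdown price is the minimum of AVC. VC = 46x - 16x^2 + 2x^3, so AVC = 46 - 16x + 2x^2.
dAVC/dx = -16 + 4x = 0 gives x = 4. min AVC = 46 - 16·4 + 2·4^2 = 14.
So the shutdown price is $14.

$14 per unit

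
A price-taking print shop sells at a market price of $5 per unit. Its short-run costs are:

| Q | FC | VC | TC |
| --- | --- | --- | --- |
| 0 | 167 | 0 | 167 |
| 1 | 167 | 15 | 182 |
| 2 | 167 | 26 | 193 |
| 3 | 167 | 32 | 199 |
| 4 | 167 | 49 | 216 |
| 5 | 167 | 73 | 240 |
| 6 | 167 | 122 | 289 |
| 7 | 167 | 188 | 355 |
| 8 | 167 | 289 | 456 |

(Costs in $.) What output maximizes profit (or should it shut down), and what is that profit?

Compute π = P·Q − TC at each output: Q=0: -167; Q=1: -177; Q=2: -183; Q=3: -184; Q=4: -196; Q=5: -215; Q=6: -259; Q=7: -320; Q=8: -416.
Profit is highest at Q = 0. Equivalently, the lowest AVC in the table is 32/3 ≈ $10.67 at Q = 3, and P = $5 falls below it — price never covers variable cost, so the firm shuts down and loses only its fixed cost.

Q = 0 (shut down); profit = -$167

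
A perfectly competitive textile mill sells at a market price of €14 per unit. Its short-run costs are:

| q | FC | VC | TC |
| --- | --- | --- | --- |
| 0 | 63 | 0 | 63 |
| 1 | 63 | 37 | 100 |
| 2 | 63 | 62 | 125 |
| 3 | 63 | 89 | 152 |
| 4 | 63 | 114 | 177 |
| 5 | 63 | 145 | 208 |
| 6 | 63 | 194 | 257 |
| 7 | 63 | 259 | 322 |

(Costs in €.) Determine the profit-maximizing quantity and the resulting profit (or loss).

q = 0 (shut down); profit = -€63

Tabulate TR − TC: q=0: -63; q=1: -86; q=2: -97; q=3: -110; q=4: -121; q=5: -138; q=6: -173; q=7: -224.
Profit is highest at q = 0. Equivalently, the lowest AVC in the table is 114/4 ≈ €28.50 at q = 4, and P = €14 falls below it — price never covers variable cost, so the firm shuts down and loses only its fixed cost.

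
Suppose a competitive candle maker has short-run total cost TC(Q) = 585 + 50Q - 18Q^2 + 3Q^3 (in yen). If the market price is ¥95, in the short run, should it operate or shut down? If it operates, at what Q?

From TC, MC = TC'(Q) = 50 - 36Q + 9Q^2 and AVC = VC/Q = 50 - 18Q + 3Q^2.
The AVC parabola has its vertex at Q = 18/6 = 3, where AVC = 50 - 18·3 + 3·3^2 = ¥23.
Because ¥95 ≥ ¥23, revenue can cover variable cost; the firm operates.
Set P = MC: 95 = 50 - 36Q + 9Q^2 → -45 - 36Q + 9Q^2 = 0. The roots are Q = -1 and Q = 5; the profit-maximizing output is on the rising part of MC, so Q* = 5.
Check: AVC at Q = 5 is ¥35 ≤ P, so revenue covers variable cost.
Profit = P·Q − TC = 95·5 − 760 = -¥285, a loss, but smaller than the ¥585 fixed cost the firm would lose by shutting down.

Produce at Q = 5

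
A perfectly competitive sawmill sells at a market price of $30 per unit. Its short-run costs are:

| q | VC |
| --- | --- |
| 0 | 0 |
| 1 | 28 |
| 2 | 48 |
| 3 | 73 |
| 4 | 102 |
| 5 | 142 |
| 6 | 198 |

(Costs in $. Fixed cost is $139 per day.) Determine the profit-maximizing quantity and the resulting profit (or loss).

Profit at each row (π = 30q − TC): q=0: -139; q=1: -137; q=2: -127; q=3: -122; q=4: -121; q=5: -131; q=6: -157.
Profit is maximized at q = 4. AVC there is 102/4 = $25.50 ≤ P, so producing beats shutting down (which would give -$139).

q = 4; profit = -$121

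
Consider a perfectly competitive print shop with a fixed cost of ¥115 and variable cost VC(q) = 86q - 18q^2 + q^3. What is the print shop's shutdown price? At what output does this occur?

Short-run supply begins at min AVC. From VC = 86q - 18q^2 + q^3, AVC = 86 - 18q + q^2.
At the minimum of AVC, MC = AVC. MC = 86 - 36q + 3q^2; setting MC = AVC gives 2q^2 - 18q = 0, so q = 9. min AVC = 5.
So the shutdown price is ¥5.

¥5 per unit, at q = 9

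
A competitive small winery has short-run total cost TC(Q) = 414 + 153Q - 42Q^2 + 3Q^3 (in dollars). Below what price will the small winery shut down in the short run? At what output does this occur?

The shutdown price is the minimum of AVC. VC = 153Q - 42Q^2 + 3Q^3, so AVC = 153 - 42Q + 3Q^2.
dAVC/dQ = -42 + 6Q = 0 gives Q = 7. min AVC = 153 - 42·7 + 3·7^2 = 6.
The firm shuts down for any P below $6.

$6 per unit, at Q = 7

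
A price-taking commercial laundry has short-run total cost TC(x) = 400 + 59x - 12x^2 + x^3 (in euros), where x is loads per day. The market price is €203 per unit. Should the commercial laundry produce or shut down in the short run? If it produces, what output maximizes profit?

From TC, MC = TC'(x) = 59 - 24x + 3x^2 and AVC = VC/x = 59 - 12x + x^2.
AVC is minimized where dAVC/dx = -12 + 2x = 0, at x = 6; min AVC = 59 - 12·6 + 6^2 = €23.
P = €203 exceeds min AVC = €23, so the firm stays open.
Set P = MC: 203 = 59 - 24x + 3x^2 → -144 - 24x + 3x^2 = 0. The roots are x = -4 and x = 12; the profit-maximizing output is on the rising part of MC, so x* = 12.
Check: AVC at x = 12 is €59 ≤ P, so revenue covers variable cost.
Profit = P·x − TC = 203·12 − 1108 = €1328.

Produce at x = 12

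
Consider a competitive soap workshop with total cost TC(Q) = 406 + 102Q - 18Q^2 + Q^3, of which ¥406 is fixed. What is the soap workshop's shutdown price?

¥21 per unit

The firm shuts down when price falls below the minimum of average variable cost. AVC = VC/Q = 102 - 18Q + Q^2.
dAVC/dQ = -18 + 2Q = 0 gives Q = 9. min AVC = 102 - 18·9 + 9^2 = 21.
So the shutdown price is ¥21.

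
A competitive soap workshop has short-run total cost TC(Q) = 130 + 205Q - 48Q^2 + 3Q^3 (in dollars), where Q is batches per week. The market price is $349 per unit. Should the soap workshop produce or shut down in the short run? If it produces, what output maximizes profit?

Variable cost is VC = 205Q - 48Q^2 + 3Q^3, so AVC = VC/Q = 205 - 48Q + 3Q^2 and MC = dTC/dQ = 205 - 96Q + 9Q^2.
The AVC parabola has its vertex at Q = 48/6 = 8, where AVC = 205 - 48·8 + 3·8^2 = $13.
P = $349 exceeds min AVC = $13, so the firm stays open.
Set P = MC: 349 = 205 - 96Q + 9Q^2 → -144 - 96Q + 9Q^2 = 0. The roots are Q = -4/3 and Q = 12; the profit-maximizing output is on the rising part of MC, so Q* = 12.
Check: AVC at Q = 12 is $61 ≤ P, so revenue covers variable cost.
Profit = P·Q − TC = 349·12 − 862 = $3326.

Produce at Q = 12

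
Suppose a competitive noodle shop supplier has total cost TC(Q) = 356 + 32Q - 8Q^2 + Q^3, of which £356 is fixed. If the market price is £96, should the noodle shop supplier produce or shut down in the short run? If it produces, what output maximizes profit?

From TC, MC = TC'(Q) = 32 - 16Q + 3Q^2 and AVC = VC/Q = 32 - 8Q + Q^2.
The AVC parabola has its vertex at Q = 8/2 = 4, where AVC = 32 - 8·4 + 4^2 = £16.
Since P = £96 ≥ min AVC = £16, price covers variable cost and the firm should produce.
Set P = MC: 96 = 32 - 16Q + 3Q^2 → -64 - 16Q + 3Q^2 = 0. The roots are Q = -8/3 and Q = 8; the profit-maximizing output is on the rising part of MC, so Q* = 8.
Check: AVC at Q = 8 is £32 ≤ P, so revenue covers variable cost.
Profit = P·Q − TC = 96·8 − 612 = £156.

Produce at Q = 8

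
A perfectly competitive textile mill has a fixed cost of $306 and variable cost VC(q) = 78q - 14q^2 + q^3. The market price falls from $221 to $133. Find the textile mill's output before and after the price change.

Output falls from 13 to 11

MC = 78 - 28q + 3q^2; the shutdown threshold is min AVC = $29 (at q = 7).
With P = $221 above the shutdown price, P = MC gives q = 13.
At P = $133 ≥ min AVC, set P = MC: q = 11. The firm stays open but cuts output.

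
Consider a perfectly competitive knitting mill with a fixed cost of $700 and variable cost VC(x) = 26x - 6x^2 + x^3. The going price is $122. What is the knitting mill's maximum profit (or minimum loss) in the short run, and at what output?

AVC = 26 - 6x + x^2 has its minimum $17 at x = 3; price $122 clears that bar, so the firm operates.
MC = 26 - 12x + 3x^2. Setting P = MC and taking the root on the rising branch gives x* = 8.
TR = 122·8 = 976. TC = 700 + 336 = 1036. Profit = 976 − 1036 = -$60.
By producing, the firm covers all variable cost plus $640 of fixed cost; shutting down would lose the full $700.

Profit = -$60 at x = 8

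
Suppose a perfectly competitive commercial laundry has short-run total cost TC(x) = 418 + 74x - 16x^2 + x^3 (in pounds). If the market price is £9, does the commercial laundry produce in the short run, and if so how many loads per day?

Strip out fixed cost: VC = 74x - 16x^2 + x^3. Then AVC = 74 - 16x + x^2 and MC = 74 - 32x + 3x^2.
AVC is minimized where dAVC/dx = -16 + 2x = 0, at x = 8; min AVC = 74 - 16·8 + 8^2 = £10.
P = £9 lies below min AVC = £10; no output level covers variable cost.
The firm minimizes its loss by shutting down and losing only its fixed cost of £418.

Shut down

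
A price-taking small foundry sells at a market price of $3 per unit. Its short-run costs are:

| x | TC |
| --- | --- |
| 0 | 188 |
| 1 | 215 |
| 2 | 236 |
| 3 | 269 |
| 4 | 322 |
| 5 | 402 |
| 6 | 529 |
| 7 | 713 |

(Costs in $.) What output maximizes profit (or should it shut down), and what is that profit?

Compute π = P·x − TC at each output: x=0: -188; x=1: -212; x=2: -230; x=3: -260; x=4: -310; x=5: -387; x=6: -511; x=7: -692.
Profit is highest at x = 0. Equivalently, the lowest AVC in the table is 48/2 ≈ $24 at x = 2, and P = $3 falls below it — price never covers variable cost, so the firm shuts down and loses only its fixed cost.

x = 0 (shut down); profit = -$188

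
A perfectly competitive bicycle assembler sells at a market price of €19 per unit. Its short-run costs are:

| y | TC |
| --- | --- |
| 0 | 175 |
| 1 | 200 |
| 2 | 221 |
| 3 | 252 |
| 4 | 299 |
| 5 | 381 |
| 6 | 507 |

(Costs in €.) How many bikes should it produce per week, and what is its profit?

Compute π = P·y − TC at each output: y=0: -175; y=1: -181; y=2: -183; y=3: -195; y=4: -223; y=5: -286; y=6: -393.
Profit is highest at y = 0. Equivalently, the lowest AVC in the table is 46/2 ≈ €23 at y = 2, and P = €19 falls below it — price never covers variable cost, so the firm shuts down and loses only its fixed cost.

y = 0 (shut down); profit = -€175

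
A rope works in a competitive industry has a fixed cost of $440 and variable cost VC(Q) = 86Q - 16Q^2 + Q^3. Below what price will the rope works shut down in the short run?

The shutdown price is the minimum of AVC. VC = 86Q - 16Q^2 + Q^3, so AVC = 86 - 16Q + Q^2.
dAVC/dQ = -16 + 2Q = 0 gives Q = 8. min AVC = 86 - 16·8 + 8^2 = 22.
For P < $22 the firm produces nothing.

$22 per unit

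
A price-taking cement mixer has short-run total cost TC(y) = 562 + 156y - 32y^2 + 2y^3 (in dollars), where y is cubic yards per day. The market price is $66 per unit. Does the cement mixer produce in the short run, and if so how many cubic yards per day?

From TC, MC = TC'(y) = 156 - 64y + 6y^2 and AVC = VC/y = 156 - 32y + 2y^2.
AVC hits its minimum where MC = AVC, at y = 8, giving min AVC = 156 - 32·8 + 2·8^2 = $28.
Since P = $66 ≥ min AVC = $28, price covers variable cost and the firm should produce.
Solving P = MC: 90 - 64y + 6y^2 = 0 ⇒ y = 5/3 or 9. On the upward-sloping branch, y* = 9.
Check: AVC at y = 9 is $30 ≤ P, so revenue covers variable cost.
Profit = P·y − TC = 66·9 − 832 = -$238, a loss, but smaller than the $562 fixed cost the firm would lose by shutting down.

Produce at y = 9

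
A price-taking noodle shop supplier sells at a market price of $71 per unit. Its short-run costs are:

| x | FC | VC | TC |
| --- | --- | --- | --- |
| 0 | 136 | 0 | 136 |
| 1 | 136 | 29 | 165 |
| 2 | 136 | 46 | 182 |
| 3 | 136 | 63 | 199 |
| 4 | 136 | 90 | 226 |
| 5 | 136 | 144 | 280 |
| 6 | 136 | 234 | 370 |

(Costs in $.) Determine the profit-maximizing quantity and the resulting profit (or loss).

x = 5; profit = $75

Tabulate TR − TC: x=0: -136; x=1: -94; x=2: -40; x=3: 14; x=4: 58; x=5: 75; x=6: 56.
Profit is maximized at x = 5. AVC there is 144/5 = $28.80 ≤ P, so producing beats shutting down (which would give -$136).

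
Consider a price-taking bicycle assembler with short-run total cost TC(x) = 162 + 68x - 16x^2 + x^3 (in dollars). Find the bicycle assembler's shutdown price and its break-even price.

AVC = 68 - 16x + x^2; minimized at x = 8, giving min AVC = $4. That is the shutdown price.
ATC = 162/x + 68 - 16x + x^2. Setting dATC/dx = −162/x^2 − 16 + 2x = 0 gives x = 9 (since 2·9^3 − 16·9^2 = 162).
min ATC = 162/9 + 68 − 16·9 + 9^2 = $23. That is the break-even price.
Between these two prices the firm operates at a loss; above $23 it earns a profit.

Shutdown price = $4; break-even price = $23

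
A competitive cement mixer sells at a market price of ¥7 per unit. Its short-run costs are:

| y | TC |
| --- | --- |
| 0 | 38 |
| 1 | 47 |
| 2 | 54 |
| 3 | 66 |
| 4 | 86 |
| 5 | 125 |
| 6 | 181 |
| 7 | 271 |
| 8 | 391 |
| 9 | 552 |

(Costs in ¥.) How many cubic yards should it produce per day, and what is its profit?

y = 0 (shut down); profit = -¥38

Compute π = P·y − TC at each output: y=0: -38; y=1: -40; y=2: -40; y=3: -45; y=4: -58; y=5: -90; y=6: -139; y=7: -222; y=8: -335; y=9: -489.
Profit is highest at y = 0. Equivalently, the lowest AVC in the table is 16/2 ≈ ¥8 at y = 2, and P = ¥7 falls below it — price never covers variable cost, so the firm shuts down and loses only its fixed cost.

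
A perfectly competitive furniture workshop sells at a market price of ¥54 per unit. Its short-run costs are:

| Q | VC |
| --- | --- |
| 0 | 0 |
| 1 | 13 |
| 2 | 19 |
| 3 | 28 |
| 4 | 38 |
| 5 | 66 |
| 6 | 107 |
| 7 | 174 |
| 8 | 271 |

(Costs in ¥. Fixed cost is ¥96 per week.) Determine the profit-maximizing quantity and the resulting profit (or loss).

Q = 6; profit = ¥121

Tabulate TR − TC: Q=0: -96; Q=1: -55; Q=2: -7; Q=3: 38; Q=4: 82; Q=5: 108; Q=6: 121; Q=7: 108; Q=8: 65.
Profit is maximized at Q = 6. AVC there is 107/6 = ¥17.83 ≤ P, so producing beats shutting down (which would give -¥96).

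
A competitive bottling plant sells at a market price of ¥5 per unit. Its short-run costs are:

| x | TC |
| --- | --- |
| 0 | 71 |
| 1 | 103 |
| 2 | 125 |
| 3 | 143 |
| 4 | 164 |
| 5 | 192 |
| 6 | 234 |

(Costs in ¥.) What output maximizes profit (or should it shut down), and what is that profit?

x = 0 (shut down); profit = -¥71

Tabulate TR − TC: x=0: -71; x=1: -98; x=2: -115; x=3: -128; x=4: -144; x=5: -167; x=6: -204.
Profit is highest at x = 0. Equivalently, the lowest AVC in the table is 93/4 ≈ ¥23.25 at x = 4, and P = ¥5 falls below it — price never covers variable cost, so the firm shuts down and loses only its fixed cost.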